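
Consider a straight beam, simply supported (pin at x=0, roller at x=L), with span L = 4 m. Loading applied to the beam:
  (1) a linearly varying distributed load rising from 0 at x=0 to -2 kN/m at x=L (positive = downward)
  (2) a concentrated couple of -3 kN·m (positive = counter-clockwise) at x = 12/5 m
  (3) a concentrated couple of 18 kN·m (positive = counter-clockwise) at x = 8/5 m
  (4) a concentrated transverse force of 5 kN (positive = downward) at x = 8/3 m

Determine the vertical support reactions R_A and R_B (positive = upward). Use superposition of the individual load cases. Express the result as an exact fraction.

Load 1 — triangular load w₀=-2 kN/m (0→w₀ over full span):
  R_A = w₀L/6 = (-2)·4/6 = -4/3 kN
  R_B = w₀L/3 = (-2)·4/3 = -8/3 kN
Load 2 — applied couple M₀=-3 kN·m at a=12/5 m (b=L-a=8/5):
  R_A = M₀/L = (-3)/4 = -3/4 kN
  R_B = -M₀/L = -(-3)/4 = 3/4 kN
Load 3 — applied couple M₀=18 kN·m at a=8/5 m (b=L-a=12/5):
  R_A = M₀/L = 18/4 = 9/2 kN
  R_B = -M₀/L = -18/4 = -9/2 kN
Load 4 — point force P=5 kN at a=8/3 m (b=L-a=4/3):
  R_A = Pb/L = 5·(4/3)/4 = 5/3 kN
  R_B = Pa/L = 5·(8/3)/4 = 10/3 kN
Superposition: R_A = 49/12 kN, R_B = -37/12 kN

R_A = 49/12 kN, R_B = -37/12 kN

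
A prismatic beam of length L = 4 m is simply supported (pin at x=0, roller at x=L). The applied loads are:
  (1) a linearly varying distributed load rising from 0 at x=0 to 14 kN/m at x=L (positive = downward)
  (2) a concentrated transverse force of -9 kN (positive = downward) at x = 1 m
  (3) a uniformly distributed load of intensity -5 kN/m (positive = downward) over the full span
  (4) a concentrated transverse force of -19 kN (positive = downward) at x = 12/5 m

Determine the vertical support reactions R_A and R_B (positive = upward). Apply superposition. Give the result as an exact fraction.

R_A = -901/60 kN, R_B = -299/60 kN

Load 1 — triangular load w₀=14 kN/m (0→w₀ over full span):
  R_A = w₀L/6 = 14·4/6 = 28/3 kN
  R_B = w₀L/3 = 14·4/3 = 56/3 kN
Load 2 — point force P=-9 kN at a=1 m (b=L-a=3):
  R_A = Pb/L = (-9)·3/4 = -27/4 kN
  R_B = Pa/L = (-9)·1/4 = -9/4 kN
Load 3 — uniform load w=-5 kN/m over full span:
  R_A = wL/2 = (-5)·4/2 = -10 kN
  R_B = wL/2 = (-5)·4/2 = -10 kN
Load 4 — point force P=-19 kN at a=12/5 m (b=L-a=8/5):
  R_A = Pb/L = (-19)·(8/5)/4 = -38/5 kN
  R_B = Pa/L = (-19)·(12/5)/4 = -57/5 kN
Superposition: R_A = -901/60 kN, R_B = -299/60 kN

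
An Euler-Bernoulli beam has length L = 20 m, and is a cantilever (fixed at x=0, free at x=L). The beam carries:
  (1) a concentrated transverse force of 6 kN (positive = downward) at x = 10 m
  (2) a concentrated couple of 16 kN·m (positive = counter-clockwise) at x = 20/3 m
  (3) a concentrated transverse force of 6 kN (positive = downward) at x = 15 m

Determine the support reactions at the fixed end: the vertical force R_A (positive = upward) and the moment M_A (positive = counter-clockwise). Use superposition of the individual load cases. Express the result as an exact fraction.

R_A = 12 kN, M_A = 134 kN·m

Load 1 — point force P=6 kN at a=10 m (b=L-a=10):
  R_A = P = 6 kN
  M_A = Pa = 6·10 = 60 kN·m
Load 2 — applied couple M₀=16 kN·m at a=20/3 m (b=L-a=40/3):
  R_A = 0 kN
  M_A = -M₀ = -16 kN·m
Load 3 — point force P=6 kN at a=15 m (b=L-a=5):
  R_A = P = 6 kN
  M_A = Pa = 6·15 = 90 kN·m
Superposition: R_A = 12 kN, M_A = 134 kN·m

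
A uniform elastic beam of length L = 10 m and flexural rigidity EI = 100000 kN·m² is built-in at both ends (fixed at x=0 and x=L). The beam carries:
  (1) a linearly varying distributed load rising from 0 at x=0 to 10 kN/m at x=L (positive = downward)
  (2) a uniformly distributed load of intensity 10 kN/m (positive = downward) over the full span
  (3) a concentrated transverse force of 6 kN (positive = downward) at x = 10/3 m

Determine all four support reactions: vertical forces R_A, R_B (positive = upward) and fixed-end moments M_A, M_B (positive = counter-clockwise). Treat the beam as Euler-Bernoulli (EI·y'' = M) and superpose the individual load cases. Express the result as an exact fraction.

R_A = 625/9 kN, M_A = 1130/9 kN·m, R_B = 779/9 kN, M_B = -1240/9 kN·m

Load 1 — triangular load w₀=10 kN/m (0→w₀ over full span):
  R_A = 3w₀L/20 = 3·10·10/20 = 15 kN
  M_A = w₀L²/30 = 10·10²/30 = 100/3 kN·m
  R_B = 7w₀L/20 = 7·10·10/20 = 35 kN
  M_B = -w₀L²/20 = -10·10²/20 = -50 kN·m
Load 2 — uniform load w=10 kN/m over full span:
  R_A = wL/2 = 10·10/2 = 50 kN
  M_A = wL²/12 = 10·10²/12 = 250/3 kN·m
  R_B = wL/2 = 10·10/2 = 50 kN
  M_B = -wL²/12 = -10·10²/12 = -250/3 kN·m
Load 3 — point force P=6 kN at a=10/3 m (b=L-a=20/3):
  R_A = Pb²(3a+b)/L³ = 6·(20/3)²·(3·(10/3)+(20/3))/10³ = 40/9 kN
  M_A = Pab²/L² = 6·(10/3)·(20/3)²/10² = 80/9 kN·m
  R_B = Pa²(a+3b)/L³ = 6·(10/3)²·((10/3)+3·(20/3))/10³ = 14/9 kN
  M_B = -Pa²b/L² = -6·(10/3)²·(20/3)/10² = -40/9 kN·m
Superposition: R_A = 625/9 kN, M_A = 1130/9 kN·m, R_B = 779/9 kN, M_B = -1240/9 kN·m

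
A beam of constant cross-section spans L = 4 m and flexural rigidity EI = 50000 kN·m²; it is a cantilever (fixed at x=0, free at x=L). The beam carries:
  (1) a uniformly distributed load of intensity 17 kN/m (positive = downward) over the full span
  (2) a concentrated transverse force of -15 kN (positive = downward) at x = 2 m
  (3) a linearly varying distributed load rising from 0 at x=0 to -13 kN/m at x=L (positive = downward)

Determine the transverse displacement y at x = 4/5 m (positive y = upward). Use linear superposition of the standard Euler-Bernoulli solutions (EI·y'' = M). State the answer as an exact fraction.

y(4/5) = -9483/48828125 m

Load 1 — uniform load w=17 kN/m over full span:
  y_1 = -wx²(x²-4Lx+6L²)/(24EI) = -17·(4/5)²·((4/5)²-4·4·(4/5)+6·4²)/(24·50000) = -4454/5859375 m
Load 2 — point force P=-15 kN at a=2 m (b=L-a=2):
  y_2 = -Px²(3a-x)/(6EI)  [x≤a] = -(-15)·(4/5)²·(3·2-(4/5))/(6·50000) = 13/78125 m
Load 3 — triangular load w₀=-13 kN/m (0→w₀ over full span):
  y_3 = (w₀Lx³/12-w₀L²x²/6-w₀x⁵/(120L))/EI = ((-13)·4·(4/5)³/12-(-13)·4²·(4/5)²/6-(-13)·(4/5)⁵/(120·4))/50000 = 58526/146484375 m
Superposition: y = Σ y_i = -9483/48828125 m ≈ -0.000194 m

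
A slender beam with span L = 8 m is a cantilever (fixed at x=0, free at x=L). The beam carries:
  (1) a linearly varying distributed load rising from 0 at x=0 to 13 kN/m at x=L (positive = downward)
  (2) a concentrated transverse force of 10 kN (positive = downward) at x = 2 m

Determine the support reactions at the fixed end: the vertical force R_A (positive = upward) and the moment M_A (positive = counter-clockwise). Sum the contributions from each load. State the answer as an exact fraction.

Load 1 — triangular load w₀=13 kN/m (0→w₀ over full span):
  R_A = w₀L/2 = 13·8/2 = 52 kN
  M_A = w₀L²/3 = 13·8²/3 = 832/3 kN·m
Load 2 — point force P=10 kN at a=2 m (b=L-a=6):
  R_A = P = 10 kN
  M_A = Pa = 10·2 = 20 kN·m
Superposition: R_A = 62 kN, M_A = 892/3 kN·m

R_A = 62 kN, M_A = 892/3 kN·m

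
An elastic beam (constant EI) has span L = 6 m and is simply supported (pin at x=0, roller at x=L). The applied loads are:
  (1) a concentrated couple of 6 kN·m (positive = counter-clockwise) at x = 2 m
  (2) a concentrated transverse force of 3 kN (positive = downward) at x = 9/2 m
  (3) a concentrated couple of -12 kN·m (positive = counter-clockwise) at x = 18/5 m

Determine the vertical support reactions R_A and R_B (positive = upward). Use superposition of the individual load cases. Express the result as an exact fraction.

R_A = -1/4 kN, R_B = 13/4 kN

Load 1 — applied couple M₀=6 kN·m at a=2 m (b=L-a=4):
  R_A = M₀/L = 6/6 = 1 kN
  R_B = -M₀/L = -6/6 = -1 kN
Load 2 — point force P=3 kN at a=9/2 m (b=L-a=3/2):
  R_A = Pb/L = 3·(3/2)/6 = 3/4 kN
  R_B = Pa/L = 3·(9/2)/6 = 9/4 kN
Load 3 — applied couple M₀=-12 kN·m at a=18/5 m (b=L-a=12/5):
  R_A = M₀/L = (-12)/6 = -2 kN
  R_B = -M₀/L = -(-12)/6 = 2 kN
Superposition: R_A = -1/4 kN, R_B = 13/4 kN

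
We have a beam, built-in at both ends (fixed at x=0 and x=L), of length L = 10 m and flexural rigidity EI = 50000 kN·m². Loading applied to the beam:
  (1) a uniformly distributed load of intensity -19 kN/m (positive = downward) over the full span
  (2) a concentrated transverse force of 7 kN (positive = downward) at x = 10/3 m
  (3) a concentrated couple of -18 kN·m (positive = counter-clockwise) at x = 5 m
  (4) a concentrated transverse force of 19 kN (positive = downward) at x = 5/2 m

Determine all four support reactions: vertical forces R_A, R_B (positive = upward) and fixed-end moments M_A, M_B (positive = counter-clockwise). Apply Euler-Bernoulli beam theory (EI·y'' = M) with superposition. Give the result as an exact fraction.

R_A = -330409/4320 kN, M_A = -108643/864 kN·m, R_B = -378071/4320 kN, M_B = 120737/864 kN·m

Load 1 — uniform load w=-19 kN/m over full span:
  R_A = wL/2 = (-19)·10/2 = -95 kN
  M_A = wL²/12 = (-19)·10²/12 = -475/3 kN·m
  R_B = wL/2 = (-19)·10/2 = -95 kN
  M_B = -wL²/12 = -(-19)·10²/12 = 475/3 kN·m
Load 2 — point force P=7 kN at a=10/3 m (b=L-a=20/3):
  R_A = Pb²(3a+b)/L³ = 7·(20/3)²·(3·(10/3)+(20/3))/10³ = 140/27 kN
  M_A = Pab²/L² = 7·(10/3)·(20/3)²/10² = 280/27 kN·m
  R_B = Pa²(a+3b)/L³ = 7·(10/3)²·((10/3)+3·(20/3))/10³ = 49/27 kN
  M_B = -Pa²b/L² = -7·(10/3)²·(20/3)/10² = -140/27 kN·m
Load 3 — applied couple M₀=-18 kN·m at a=5 m (b=L-a=5):
  R_A = 6M₀ab/L³ = 6·(-18)·5·5/10³ = -27/10 kN
  M_A = M₀b(2a-b)/L² = (-18)·5·(2·5-5)/10² = -9/2 kN·m
  R_B = -6M₀ab/L³ = -6·(-18)·5·5/10³ = 27/10 kN
  M_B = M₀a(2b-a)/L² = (-18)·5·(2·5-5)/10² = -9/2 kN·m
Load 4 — point force P=19 kN at a=5/2 m (b=L-a=15/2):
  R_A = Pb²(3a+b)/L³ = 19·(15/2)²·(3·(5/2)+(15/2))/10³ = 513/32 kN
  M_A = Pab²/L² = 19·(5/2)·(15/2)²/10² = 855/32 kN·m
  R_B = Pa²(a+3b)/L³ = 19·(5/2)²·((5/2)+3·(15/2))/10³ = 95/32 kN
  M_B = -Pa²b/L² = -19·(5/2)²·(15/2)/10² = -285/32 kN·m
Superposition: R_A = -330409/4320 kN, M_A = -108643/864 kN·m, R_B = -378071/4320 kN, M_B = 120737/864 kN·m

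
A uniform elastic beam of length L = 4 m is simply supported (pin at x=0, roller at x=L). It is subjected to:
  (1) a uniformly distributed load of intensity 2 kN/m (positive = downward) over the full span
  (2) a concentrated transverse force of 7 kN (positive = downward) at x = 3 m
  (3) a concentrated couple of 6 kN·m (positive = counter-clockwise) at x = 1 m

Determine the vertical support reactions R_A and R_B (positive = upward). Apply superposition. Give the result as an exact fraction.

Load 1 — uniform load w=2 kN/m over full span:
  R_A = wL/2 = 2·4/2 = 4 kN
  R_B = wL/2 = 2·4/2 = 4 kN
Load 2 — point force P=7 kN at a=3 m (b=L-a=1):
  R_A = Pb/L = 7·1/4 = 7/4 kN
  R_B = Pa/L = 7·3/4 = 21/4 kN
Load 3 — applied couple M₀=6 kN·m at a=1 m (b=L-a=3):
  R_A = M₀/L = 6/4 = 3/2 kN
  R_B = -M₀/L = -6/4 = -3/2 kN
Superposition: R_A = 29/4 kN, R_B = 31/4 kN

R_A = 29/4 kN, R_B = 31/4 kN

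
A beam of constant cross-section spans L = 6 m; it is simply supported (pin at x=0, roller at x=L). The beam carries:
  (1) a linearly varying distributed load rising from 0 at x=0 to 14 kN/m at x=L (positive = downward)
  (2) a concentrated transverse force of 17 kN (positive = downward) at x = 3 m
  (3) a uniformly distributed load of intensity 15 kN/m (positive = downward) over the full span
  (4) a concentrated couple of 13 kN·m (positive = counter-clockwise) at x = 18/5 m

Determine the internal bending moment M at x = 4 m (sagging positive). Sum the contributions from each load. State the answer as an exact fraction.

M(4) = 934/9 kN·m

Load 1 — triangular load w₀=14 kN/m (0→w₀ over full span):
  M_1 = w₀Lx/6 - w₀x³/(6L) = 14·6·4/6 - 14·4³/(6·6) = 280/9 kN·m
Load 2 — point force P=17 kN at a=3 m (b=L-a=3):
  M_2 = Pa(L-x)/L  [x>a] = 17·3·(6-4)/6 = 17 kN·m
Load 3 — uniform load w=15 kN/m over full span:
  M_3 = wx(L-x)/2 = 15·4·(6-4)/2 = 60 kN·m
Load 4 — applied couple M₀=13 kN·m at a=18/5 m (b=L-a=12/5):
  M_4 = M₀x/L - M₀  [x>a] = 13·4/6 - 13 = -13/3 kN·m
Superposition: M = Σ M_i = 934/9 kN·m ≈ 103.777778 kN·m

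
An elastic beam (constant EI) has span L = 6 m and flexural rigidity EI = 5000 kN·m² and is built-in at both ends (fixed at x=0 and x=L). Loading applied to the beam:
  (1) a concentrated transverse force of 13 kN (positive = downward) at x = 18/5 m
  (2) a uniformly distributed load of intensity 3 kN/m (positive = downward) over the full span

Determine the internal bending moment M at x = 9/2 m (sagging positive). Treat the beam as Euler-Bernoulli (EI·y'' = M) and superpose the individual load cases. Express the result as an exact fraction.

Load 1 — point force P=13 kN at a=18/5 m (b=L-a=12/5):
  M_1 = Pa²(a+3b)(L-x)/L³ - Pa²b/L²  [x>a] = 13·(18/5)²·((18/5)+3·(12/5))·(6-(9/2))/6³ - 13·(18/5)²·(12/5)/6² = 351/250 kN·m
Load 2 — uniform load w=3 kN/m over full span:
  M_2 = wLx/2 - wL²/12 - wx²/2 = 3·6·(9/2)/2 - 3·6²/12 - 3·(9/2)²/2 = 9/8 kN·m
Superposition: M = Σ M_i = 2529/1000 kN·m ≈ 2.529000 kN·m

M(9/2) = 2529/1000 kN·m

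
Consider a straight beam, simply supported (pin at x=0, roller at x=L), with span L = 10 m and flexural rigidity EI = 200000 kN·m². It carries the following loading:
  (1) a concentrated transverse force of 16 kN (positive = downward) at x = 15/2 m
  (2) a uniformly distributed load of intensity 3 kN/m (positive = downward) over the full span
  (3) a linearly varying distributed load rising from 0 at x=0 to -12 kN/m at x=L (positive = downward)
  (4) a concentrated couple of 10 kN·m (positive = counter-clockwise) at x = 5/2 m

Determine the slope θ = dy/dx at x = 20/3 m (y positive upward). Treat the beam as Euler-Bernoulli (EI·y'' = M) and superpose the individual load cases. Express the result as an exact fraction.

θ(20/3) = -7/41472 rad

Load 1 — point force P=16 kN at a=15/2 m (b=L-a=5/2):
  θ_1 = -Pb(L²-b²-3x²)/(6LEI)  [x≤a] = -16·(5/2)·(10²-(5/2)²-3·(20/3)²)/(6·10·200000) = 19/144000 rad
Load 2 — uniform load w=3 kN/m over full span:
  θ_2 = -w(L³-6Lx²+4x³)/(24EI) = -3·(10³-6·10·(20/3)²+4·(20/3)³)/(24·200000) = 13/43200 rad
Load 3 — triangular load w₀=-12 kN/m (0→w₀ over full span):
  θ_3 = -w₀(7L⁴-30L²x²+15x⁴)/(360LEI) = -(-12)·(7·10⁴-30·10²·(20/3)²+15·(20/3)⁴)/(360·10·200000) = -91/162000 rad
Load 4 — applied couple M₀=10 kN·m at a=5/2 m (b=L-a=15/2):
  θ_4 = (M₀x²/(2L)-M₀(x-a)+C₁)/EI  [x>a] with C₁=M₀(3b²-L²)/(6L)=275/24 = (10·(20/3)²/(2·10)-10·((20/3)-(5/2))+(275/24))/200000 = -23/576000 rad
Superposition: θ = Σ θ_i = -7/41472 rad ≈ -0.000169 rad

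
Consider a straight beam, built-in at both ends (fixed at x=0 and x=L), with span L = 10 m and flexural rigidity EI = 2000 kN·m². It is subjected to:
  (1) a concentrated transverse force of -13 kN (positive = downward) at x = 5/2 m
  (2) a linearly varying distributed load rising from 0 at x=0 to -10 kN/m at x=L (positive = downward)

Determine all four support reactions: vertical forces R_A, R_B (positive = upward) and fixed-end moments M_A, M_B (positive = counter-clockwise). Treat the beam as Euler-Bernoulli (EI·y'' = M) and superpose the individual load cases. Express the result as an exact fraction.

R_A = -831/32 kN, M_A = -4955/96 kN·m, R_B = -1185/32 kN, M_B = 1795/32 kN·m

Load 1 — point force P=-13 kN at a=5/2 m (b=L-a=15/2):
  R_A = Pb²(3a+b)/L³ = (-13)·(15/2)²·(3·(5/2)+(15/2))/10³ = -351/32 kN
  M_A = Pab²/L² = (-13)·(5/2)·(15/2)²/10² = -585/32 kN·m
  R_B = Pa²(a+3b)/L³ = (-13)·(5/2)²·((5/2)+3·(15/2))/10³ = -65/32 kN
  M_B = -Pa²b/L² = -(-13)·(5/2)²·(15/2)/10² = 195/32 kN·m
Load 2 — triangular load w₀=-10 kN/m (0→w₀ over full span):
  R_A = 3w₀L/20 = 3·(-10)·10/20 = -15 kN
  M_A = w₀L²/30 = (-10)·10²/30 = -100/3 kN·m
  R_B = 7w₀L/20 = 7·(-10)·10/20 = -35 kN
  M_B = -w₀L²/20 = -(-10)·10²/20 = 50 kN·m
Superposition: R_A = -831/32 kN, M_A = -4955/96 kN·m, R_B = -1185/32 kN, M_B = 1795/32 kN·m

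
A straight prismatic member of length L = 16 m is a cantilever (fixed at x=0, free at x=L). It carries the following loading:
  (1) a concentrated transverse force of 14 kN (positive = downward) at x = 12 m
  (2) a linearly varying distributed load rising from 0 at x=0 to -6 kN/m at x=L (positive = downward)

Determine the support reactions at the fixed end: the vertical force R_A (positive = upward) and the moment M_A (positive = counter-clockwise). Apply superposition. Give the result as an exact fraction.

Load 1 — point force P=14 kN at a=12 m (b=L-a=4):
  R_A = P = 14 kN
  M_A = Pa = 14·12 = 168 kN·m
Load 2 — triangular load w₀=-6 kN/m (0→w₀ over full span):
  R_A = w₀L/2 = (-6)·16/2 = -48 kN
  M_A = w₀L²/3 = (-6)·16²/3 = -512 kN·m
Superposition: R_A = -34 kN, M_A = -344 kN·m

R_A = -34 kN, M_A = -344 kN·m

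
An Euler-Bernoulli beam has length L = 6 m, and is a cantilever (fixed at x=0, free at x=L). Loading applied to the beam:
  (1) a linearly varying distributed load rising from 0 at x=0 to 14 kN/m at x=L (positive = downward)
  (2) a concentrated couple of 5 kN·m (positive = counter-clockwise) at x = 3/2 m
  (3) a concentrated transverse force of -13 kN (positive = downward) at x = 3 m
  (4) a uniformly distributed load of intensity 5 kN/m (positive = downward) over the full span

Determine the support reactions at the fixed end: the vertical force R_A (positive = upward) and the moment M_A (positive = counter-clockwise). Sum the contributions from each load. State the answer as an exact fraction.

R_A = 59 kN, M_A = 214 kN·m

Load 1 — triangular load w₀=14 kN/m (0→w₀ over full span):
  R_A = w₀L/2 = 14·6/2 = 42 kN
  M_A = w₀L²/3 = 14·6²/3 = 168 kN·m
Load 2 — applied couple M₀=5 kN·m at a=3/2 m (b=L-a=9/2):
  R_A = 0 kN
  M_A = -M₀ = -5 kN·m
Load 3 — point force P=-13 kN at a=3 m (b=L-a=3):
  R_A = P = (-13) = -13 kN
  M_A = Pa = (-13)·3 = -39 kN·m
Load 4 — uniform load w=5 kN/m over full span:
  R_A = wL = 5·6 = 30 kN
  M_A = wL²/2 = 5·6²/2 = 90 kN·m
Superposition: R_A = 59 kN, M_A = 214 kN·m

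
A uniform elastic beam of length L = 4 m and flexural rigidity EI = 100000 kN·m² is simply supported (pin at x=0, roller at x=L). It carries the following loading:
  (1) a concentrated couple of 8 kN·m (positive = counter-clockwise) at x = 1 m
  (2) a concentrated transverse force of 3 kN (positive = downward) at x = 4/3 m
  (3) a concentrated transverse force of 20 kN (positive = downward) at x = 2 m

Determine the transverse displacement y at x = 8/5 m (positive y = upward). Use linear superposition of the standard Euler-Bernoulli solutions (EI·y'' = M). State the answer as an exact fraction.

y(8/5) = -6403/28125000 m

Load 1 — applied couple M₀=8 kN·m at a=1 m (b=L-a=3):
  y_1 = (M₀x³/(6L)-M₀(x-a)²/2+C₁x)/EI  [x>a] with C₁=M₀(3b²-L²)/(6L)=11/3 = (8·(8/5)³/(6·4)-8·((8/5)-1)²/2+(11/3)·(8/5))/100000 = 181/3125000 m
Load 2 — point force P=3 kN at a=4/3 m (b=L-a=8/3):
  y_2 = -Pa(L-x)(2Lx-a²-x²)/(6LEI)  [x>a] = -3·(4/3)·(4-(8/5))·(2·4·(8/5)-(4/3)²-(8/5)²)/(6·4·100000) = -119/3515625 m
Load 3 — point force P=20 kN at a=2 m (b=L-a=2):
  y_3 = -Pbx(L²-b²-x²)/(6LEI)  [x≤a] = -20·2·(8/5)·(4²-2²-(8/5)²)/(6·4·100000) = -59/234375 m
Superposition: y = Σ y_i = -6403/28125000 m ≈ -0.000228 m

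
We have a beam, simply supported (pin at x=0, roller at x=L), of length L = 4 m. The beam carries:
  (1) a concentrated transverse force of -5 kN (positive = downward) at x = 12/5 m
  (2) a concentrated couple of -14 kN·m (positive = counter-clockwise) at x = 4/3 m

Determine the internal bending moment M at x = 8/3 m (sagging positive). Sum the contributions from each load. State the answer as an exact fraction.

Load 1 — point force P=-5 kN at a=12/5 m (b=L-a=8/5):
  M_1 = Pa(L-x)/L  [x>a] = (-5)·(12/5)·(4-(8/3))/4 = -4 kN·m
Load 2 — applied couple M₀=-14 kN·m at a=4/3 m (b=L-a=8/3):
  M_2 = M₀x/L - M₀  [x>a] = (-14)·(8/3)/4 - (-14) = 14/3 kN·m
Superposition: M = Σ M_i = 2/3 kN·m ≈ 0.666667 kN·m

M(8/3) = 2/3 kN·m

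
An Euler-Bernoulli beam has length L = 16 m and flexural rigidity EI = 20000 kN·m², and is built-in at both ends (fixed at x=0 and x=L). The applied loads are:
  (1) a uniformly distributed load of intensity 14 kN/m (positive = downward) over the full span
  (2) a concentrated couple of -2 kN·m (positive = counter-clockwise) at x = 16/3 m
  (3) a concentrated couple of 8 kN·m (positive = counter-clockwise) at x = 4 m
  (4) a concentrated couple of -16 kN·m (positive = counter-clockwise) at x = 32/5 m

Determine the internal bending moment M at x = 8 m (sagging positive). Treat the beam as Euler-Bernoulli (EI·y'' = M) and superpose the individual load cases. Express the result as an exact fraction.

M(8) = 772/5 kN·m

Load 1 — uniform load w=14 kN/m over full span:
  M_1 = wLx/2 - wL²/12 - wx²/2 = 14·16·8/2 - 14·16²/12 - 14·8²/2 = 448/3 kN·m
Load 2 — applied couple M₀=-2 kN·m at a=16/3 m (b=L-a=32/3):
  M_2 = R_Ax - M_A - M₀  [x>a] with R_A=-1/6, M_A=0 = (-1/6)·8 - 0 - (-2) = 2/3 kN·m
Load 3 — applied couple M₀=8 kN·m at a=4 m (b=L-a=12):
  M_3 = R_Ax - M_A - M₀  [x>a] with R_A=9/16, M_A=-3/2 = (9/16)·8 - (-3/2) - 8 = -2 kN·m
Load 4 — applied couple M₀=-16 kN·m at a=32/5 m (b=L-a=48/5):
  M_4 = R_Ax - M_A - M₀  [x>a] with R_A=-36/25, M_A=-48/25 = (-36/25)·8 - (-48/25) - (-16) = 32/5 kN·m
Superposition: M = Σ M_i = 772/5 kN·m ≈ 154.400000 kN·m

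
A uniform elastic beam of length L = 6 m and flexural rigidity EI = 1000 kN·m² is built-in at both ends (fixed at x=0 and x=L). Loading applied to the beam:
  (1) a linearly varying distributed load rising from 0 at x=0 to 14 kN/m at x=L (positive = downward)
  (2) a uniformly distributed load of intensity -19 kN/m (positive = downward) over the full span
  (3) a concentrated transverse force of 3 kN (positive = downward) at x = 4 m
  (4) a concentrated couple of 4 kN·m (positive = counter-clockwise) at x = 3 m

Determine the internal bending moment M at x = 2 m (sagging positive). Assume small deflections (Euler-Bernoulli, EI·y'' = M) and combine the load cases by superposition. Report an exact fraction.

M(2) = -562/45 kN·m

Load 1 — triangular load w₀=14 kN/m (0→w₀ over full span):
  M_1 = 3w₀Lx/20 - w₀L²/30 - w₀x³/(6L) = 3·14·6·2/20 - 14·6²/30 - 14·2³/(6·6) = 238/45 kN·m
Load 2 — uniform load w=-19 kN/m over full span:
  M_2 = wLx/2 - wL²/12 - wx²/2 = (-19)·6·2/2 - (-19)·6²/12 - (-19)·2²/2 = -19 kN·m
Load 3 — point force P=3 kN at a=4 m (b=L-a=2):
  M_3 = Pb²(3a+b)x/L³ - Pab²/L²  [x≤a] = 3·2²·(3·4+2)·2/6³ - 3·4·2²/6² = 2/9 kN·m
Load 4 — applied couple M₀=4 kN·m at a=3 m (b=L-a=3):
  M_4 = R_Ax - M_A  [x≤a] with R_A=1, M_A=1 = 1·2 - 1 = 1 kN·m
Superposition: M = Σ M_i = -562/45 kN·m ≈ -12.488889 kN·m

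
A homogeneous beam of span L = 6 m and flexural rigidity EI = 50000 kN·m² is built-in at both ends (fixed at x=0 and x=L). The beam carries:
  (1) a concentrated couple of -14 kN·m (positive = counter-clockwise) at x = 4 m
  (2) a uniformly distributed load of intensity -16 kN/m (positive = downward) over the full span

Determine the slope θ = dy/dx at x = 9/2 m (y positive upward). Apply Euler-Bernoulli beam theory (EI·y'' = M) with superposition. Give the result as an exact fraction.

θ(9/2) = -61/100000 rad

Load 1 — applied couple M₀=-14 kN·m at a=4 m (b=L-a=2):
  θ_1 = (R_Ax²/2 - M_Ax - M₀(x-a))/EI  [x>a] with R_A=-28/9, M_A=-14/3 = ((-28/9)·(9/2)²/2 - (-14/3)·(9/2) - (-14)·((9/2)-4))/50000 = -7/100000 rad
Load 2 — uniform load w=-16 kN/m over full span:
  θ_2 = -wx(L-x)(L-2x)/(12EI) = -(-16)·(9/2)·(6-(9/2))·(6-2·(9/2))/(12·50000) = -27/50000 rad
Superposition: θ = Σ θ_i = -61/100000 rad ≈ -0.000610 rad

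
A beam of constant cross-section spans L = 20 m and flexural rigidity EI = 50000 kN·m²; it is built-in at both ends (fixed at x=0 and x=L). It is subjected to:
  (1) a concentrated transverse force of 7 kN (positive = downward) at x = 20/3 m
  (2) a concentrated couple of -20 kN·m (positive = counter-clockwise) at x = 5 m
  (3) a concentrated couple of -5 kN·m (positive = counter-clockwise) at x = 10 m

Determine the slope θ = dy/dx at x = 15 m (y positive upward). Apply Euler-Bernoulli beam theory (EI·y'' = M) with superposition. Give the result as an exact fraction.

Load 1 — point force P=7 kN at a=20/3 m (b=L-a=40/3):
  θ_1 = Pa²(L-x)(2bL-(3b+a)(L-x))/(2L³EI)  [x>a] = 7·(20/3)²·(20-15)·(2·(40/3)·20-(3·(40/3)+(20/3))·(20-15))/(2·20³·50000) = 7/12000 rad
Load 2 — applied couple M₀=-20 kN·m at a=5 m (b=L-a=15):
  θ_2 = (R_Ax²/2 - M_Ax - M₀(x-a))/EI  [x>a] with R_A=-9/8, M_A=15/4 = ((-9/8)·15²/2 - (15/4)·15 - (-20)·(15-5))/50000 = 11/32000 rad
Load 3 — applied couple M₀=-5 kN·m at a=10 m (b=L-a=10):
  θ_3 = (R_Ax²/2 - M_Ax - M₀(x-a))/EI  [x>a] with R_A=-3/8, M_A=-5/4 = ((-3/8)·15²/2 - (-5/4)·15 - (-5)·(15-10))/50000 = 1/32000 rad
Superposition: θ = Σ θ_i = 23/24000 rad ≈ 0.000958 rad

θ(15) = 23/24000 rad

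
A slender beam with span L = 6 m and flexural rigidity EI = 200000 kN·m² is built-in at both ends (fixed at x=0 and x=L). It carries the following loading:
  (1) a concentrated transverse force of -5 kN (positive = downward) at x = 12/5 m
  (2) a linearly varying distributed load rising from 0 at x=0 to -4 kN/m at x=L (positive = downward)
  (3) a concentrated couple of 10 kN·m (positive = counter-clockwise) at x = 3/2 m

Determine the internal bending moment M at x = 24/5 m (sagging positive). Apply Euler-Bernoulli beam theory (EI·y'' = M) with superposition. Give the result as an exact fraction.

M(24/5) = 1451/1000 kN·m

Load 1 — point force P=-5 kN at a=12/5 m (b=L-a=18/5):
  M_1 = Pa²(a+3b)(L-x)/L³ - Pa²b/L²  [x>a] = (-5)·(12/5)²·((12/5)+3·(18/5))·(6-(24/5))/6³ - (-5)·(12/5)²·(18/5)/6² = 96/125 kN·m
Load 2 — triangular load w₀=-4 kN/m (0→w₀ over full span):
  M_2 = 3w₀Lx/20 - w₀L²/30 - w₀x³/(6L) = 3·(-4)·6·(24/5)/20 - (-4)·6²/30 - (-4)·(24/5)³/(6·6) = -24/125 kN·m
Load 3 — applied couple M₀=10 kN·m at a=3/2 m (b=L-a=9/2):
  M_3 = R_Ax - M_A - M₀  [x>a] with R_A=15/8, M_A=-15/8 = (15/8)·(24/5) - (-15/8) - 10 = 7/8 kN·m
Superposition: M = Σ M_i = 1451/1000 kN·m ≈ 1.451000 kN·m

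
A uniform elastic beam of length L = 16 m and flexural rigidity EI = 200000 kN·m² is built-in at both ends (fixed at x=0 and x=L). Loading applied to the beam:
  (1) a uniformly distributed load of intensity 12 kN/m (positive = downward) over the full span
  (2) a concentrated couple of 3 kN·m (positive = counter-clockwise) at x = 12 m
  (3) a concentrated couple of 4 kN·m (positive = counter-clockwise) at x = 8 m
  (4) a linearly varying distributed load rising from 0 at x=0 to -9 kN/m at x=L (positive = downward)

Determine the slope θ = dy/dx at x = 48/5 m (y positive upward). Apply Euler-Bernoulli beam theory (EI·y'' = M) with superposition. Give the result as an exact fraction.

θ(48/5) = 43633/62500000 rad

Load 1 — uniform load w=12 kN/m over full span:
  θ_1 = -wx(L-x)(L-2x)/(12EI) = -12·(48/5)·(16-(48/5))·(16-2·(48/5))/(12·200000) = 384/390625 rad
Load 2 — applied couple M₀=3 kN·m at a=12 m (b=L-a=4):
  θ_2 = (R_Ax²/2 - M_Ax)/EI  [x≤a] with R_A=27/128, M_A=15/16 = ((27/128)·(48/5)²/2 - (15/16)·(48/5))/200000 = 9/2500000 rad
Load 3 — applied couple M₀=4 kN·m at a=8 m (b=L-a=8):
  θ_3 = (R_Ax²/2 - M_Ax - M₀(x-a))/EI  [x>a] with R_A=3/8, M_A=1 = ((3/8)·(48/5)²/2 - 1·(48/5) - 4·((48/5)-8))/200000 = 1/156250 rad
Load 4 — triangular load w₀=-9 kN/m (0→w₀ over full span):
  θ_4 = -w₀(2x(L-x)(L-2x)(x+2L)+x²(L-x)²)/(120LEI) = -(-9)·(2·(48/5)·(16-(48/5))·(16-2·(48/5))·((48/5)+2·16)+(48/5)²·(16-(48/5))²)/(120·16·200000) = -576/1953125 rad
Superposition: θ = Σ θ_i = 43633/62500000 rad ≈ 0.000698 rad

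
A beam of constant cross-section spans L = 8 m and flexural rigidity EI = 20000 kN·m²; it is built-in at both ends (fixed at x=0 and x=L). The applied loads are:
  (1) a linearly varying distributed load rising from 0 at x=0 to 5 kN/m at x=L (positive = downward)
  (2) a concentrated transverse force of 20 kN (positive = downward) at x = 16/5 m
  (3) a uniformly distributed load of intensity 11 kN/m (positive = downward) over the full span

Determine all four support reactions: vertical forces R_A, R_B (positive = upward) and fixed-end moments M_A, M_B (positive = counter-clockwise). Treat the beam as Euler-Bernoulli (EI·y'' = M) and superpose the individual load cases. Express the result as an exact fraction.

Load 1 — triangular load w₀=5 kN/m (0→w₀ over full span):
  R_A = 3w₀L/20 = 3·5·8/20 = 6 kN
  M_A = w₀L²/30 = 5·8²/30 = 32/3 kN·m
  R_B = 7w₀L/20 = 7·5·8/20 = 14 kN
  M_B = -w₀L²/20 = -5·8²/20 = -16 kN·m
Load 2 — point force P=20 kN at a=16/5 m (b=L-a=24/5):
  R_A = Pb²(3a+b)/L³ = 20·(24/5)²·(3·(16/5)+(24/5))/8³ = 324/25 kN
  M_A = Pab²/L² = 20·(16/5)·(24/5)²/8² = 576/25 kN·m
  R_B = Pa²(a+3b)/L³ = 20·(16/5)²·((16/5)+3·(24/5))/8³ = 176/25 kN
  M_B = -Pa²b/L² = -20·(16/5)²·(24/5)/8² = -384/25 kN·m
Load 3 — uniform load w=11 kN/m over full span:
  R_A = wL/2 = 11·8/2 = 44 kN
  M_A = wL²/12 = 11·8²/12 = 176/3 kN·m
  R_B = wL/2 = 11·8/2 = 44 kN
  M_B = -wL²/12 = -11·8²/12 = -176/3 kN·m
Superposition: R_A = 1574/25 kN, M_A = 6928/75 kN·m, R_B = 1626/25 kN, M_B = -6752/75 kN·m

R_A = 1574/25 kN, M_A = 6928/75 kN·m, R_B = 1626/25 kN, M_B = -6752/75 kN·m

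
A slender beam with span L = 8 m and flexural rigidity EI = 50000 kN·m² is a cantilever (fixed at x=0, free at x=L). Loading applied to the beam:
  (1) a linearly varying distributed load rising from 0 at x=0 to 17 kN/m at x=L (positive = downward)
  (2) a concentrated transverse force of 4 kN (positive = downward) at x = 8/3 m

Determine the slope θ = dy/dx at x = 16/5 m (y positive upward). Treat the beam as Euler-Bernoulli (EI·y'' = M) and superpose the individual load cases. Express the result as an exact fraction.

Load 1 — triangular load w₀=17 kN/m (0→w₀ over full span):
  θ_1 = (w₀Lx²/4-w₀L²x/3-w₀x⁴/(24L))/EI = (17·8·(16/5)²/4-17·8²·(16/5)/3-17·(16/5)⁴/(24·8))/50000 = -32096/1953125 rad
Load 2 — point force P=4 kN at a=8/3 m (b=L-a=16/3):
  θ_2 = -Pa²/(2EI)  [x>a] = -4·(8/3)²/(2·50000) = -8/28125 rad
Superposition: θ = Σ θ_i = -293864/17578125 rad ≈ -0.016718 rad

θ(16/5) = -293864/17578125 rad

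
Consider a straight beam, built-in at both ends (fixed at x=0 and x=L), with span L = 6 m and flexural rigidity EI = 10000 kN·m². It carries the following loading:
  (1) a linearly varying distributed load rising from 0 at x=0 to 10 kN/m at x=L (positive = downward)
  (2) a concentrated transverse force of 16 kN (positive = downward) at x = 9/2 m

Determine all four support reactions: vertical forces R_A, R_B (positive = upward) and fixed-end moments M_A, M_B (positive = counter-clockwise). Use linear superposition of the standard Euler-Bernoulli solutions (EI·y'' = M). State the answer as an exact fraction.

R_A = 23/2 kN, M_A = 33/2 kN·m, R_B = 69/2 kN, M_B = -63/2 kN·m

Load 1 — triangular load w₀=10 kN/m (0→w₀ over full span):
  R_A = 3w₀L/20 = 3·10·6/20 = 9 kN
  M_A = w₀L²/30 = 10·6²/30 = 12 kN·m
  R_B = 7w₀L/20 = 7·10·6/20 = 21 kN
  M_B = -w₀L²/20 = -10·6²/20 = -18 kN·m
Load 2 — point force P=16 kN at a=9/2 m (b=L-a=3/2):
  R_A = Pb²(3a+b)/L³ = 16·(3/2)²·(3·(9/2)+(3/2))/6³ = 5/2 kN
  M_A = Pab²/L² = 16·(9/2)·(3/2)²/6² = 9/2 kN·m
  R_B = Pa²(a+3b)/L³ = 16·(9/2)²·((9/2)+3·(3/2))/6³ = 27/2 kN
  M_B = -Pa²b/L² = -16·(9/2)²·(3/2)/6² = -27/2 kN·m
Superposition: R_A = 23/2 kN, M_A = 33/2 kN·m, R_B = 69/2 kN, M_B = -63/2 kN·m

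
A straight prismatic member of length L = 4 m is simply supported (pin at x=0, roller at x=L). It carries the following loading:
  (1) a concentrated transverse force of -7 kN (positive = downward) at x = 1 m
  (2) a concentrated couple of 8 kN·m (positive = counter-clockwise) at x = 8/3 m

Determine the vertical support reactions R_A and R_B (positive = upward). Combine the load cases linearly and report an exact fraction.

R_A = -13/4 kN, R_B = -15/4 kN

Load 1 — point force P=-7 kN at a=1 m (b=L-a=3):
  R_A = Pb/L = (-7)·3/4 = -21/4 kN
  R_B = Pa/L = (-7)·1/4 = -7/4 kN
Load 2 — applied couple M₀=8 kN·m at a=8/3 m (b=L-a=4/3):
  R_A = M₀/L = 8/4 = 2 kN
  R_B = -M₀/L = -8/4 = -2 kN
Superposition: R_A = -13/4 kN, R_B = -15/4 kN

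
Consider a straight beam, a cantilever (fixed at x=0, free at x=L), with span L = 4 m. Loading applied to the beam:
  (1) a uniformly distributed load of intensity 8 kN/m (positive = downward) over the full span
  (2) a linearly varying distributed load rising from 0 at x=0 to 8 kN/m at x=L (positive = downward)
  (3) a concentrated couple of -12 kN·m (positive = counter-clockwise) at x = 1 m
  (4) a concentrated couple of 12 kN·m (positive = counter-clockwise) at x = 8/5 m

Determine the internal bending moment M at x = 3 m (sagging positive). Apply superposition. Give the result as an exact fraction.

M(3) = -23/3 kN·m

Load 1 — uniform load w=8 kN/m over full span:
  M_1 = -w(L-x)²/2 = -8·(4-3)²/2 = -4 kN·m
Load 2 — triangular load w₀=8 kN/m (0→w₀ over full span):
  M_2 = w₀Lx/2 - w₀L²/3 - w₀x³/(6L) = 8·4·3/2 - 8·4²/3 - 8·3³/(6·4) = -11/3 kN·m
Load 3 — applied couple M₀=-12 kN·m at a=1 m (b=L-a=3):
  M_3 = 0  [x>a] = 0 kN·m
Load 4 — applied couple M₀=12 kN·m at a=8/5 m (b=L-a=12/5):
  M_4 = 0  [x>a] = 0 kN·m
Superposition: M = Σ M_i = -23/3 kN·m ≈ -7.666667 kN·m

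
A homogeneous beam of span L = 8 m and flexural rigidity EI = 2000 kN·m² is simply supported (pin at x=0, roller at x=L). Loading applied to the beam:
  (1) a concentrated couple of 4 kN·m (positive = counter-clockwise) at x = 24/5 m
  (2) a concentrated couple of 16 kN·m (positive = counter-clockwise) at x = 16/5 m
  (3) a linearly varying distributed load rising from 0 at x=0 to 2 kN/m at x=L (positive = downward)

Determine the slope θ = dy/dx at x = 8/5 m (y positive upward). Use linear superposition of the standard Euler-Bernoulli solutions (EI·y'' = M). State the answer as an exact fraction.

θ(8/5) = -5074/703125 rad

Load 1 — applied couple M₀=4 kN·m at a=24/5 m (b=L-a=16/5):
  θ_1 = (M₀x²/(2L)+C₁)/EI  [x≤a] with C₁=M₀(3b²-L²)/(6L)=-208/75 = (4·(8/5)²/(2·8)+(-208/75))/2000 = -2/1875 rad
Load 2 — applied couple M₀=16 kN·m at a=16/5 m (b=L-a=24/5):
  θ_2 = (M₀x²/(2L)+C₁)/EI  [x≤a] with C₁=M₀(3b²-L²)/(6L)=128/75 = (16·(8/5)²/(2·8)+(128/75))/2000 = 4/1875 rad
Load 3 — triangular load w₀=2 kN/m (0→w₀ over full span):
  θ_3 = -w₀(7L⁴-30L²x²+15x⁴)/(360LEI) = -2·(7·8⁴-30·8²·(8/5)²+15·(8/5)⁴)/(360·8·2000) = -5824/703125 rad
Superposition: θ = Σ θ_i = -5074/703125 rad ≈ -0.007216 rad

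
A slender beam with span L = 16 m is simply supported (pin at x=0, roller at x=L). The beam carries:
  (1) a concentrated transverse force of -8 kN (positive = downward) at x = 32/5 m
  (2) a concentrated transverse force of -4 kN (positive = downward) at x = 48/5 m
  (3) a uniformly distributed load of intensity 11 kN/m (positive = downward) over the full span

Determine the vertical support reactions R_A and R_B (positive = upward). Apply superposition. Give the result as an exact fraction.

R_A = 408/5 kN, R_B = 412/5 kN

Load 1 — point force P=-8 kN at a=32/5 m (b=L-a=48/5):
  R_A = Pb/L = (-8)·(48/5)/16 = -24/5 kN
  R_B = Pa/L = (-8)·(32/5)/16 = -16/5 kN
Load 2 — point force P=-4 kN at a=48/5 m (b=L-a=32/5):
  R_A = Pb/L = (-4)·(32/5)/16 = -8/5 kN
  R_B = Pa/L = (-4)·(48/5)/16 = -12/5 kN
Load 3 — uniform load w=11 kN/m over full span:
  R_A = wL/2 = 11·16/2 = 88 kN
  R_B = wL/2 = 11·16/2 = 88 kN
Superposition: R_A = 408/5 kN, R_B = 412/5 kN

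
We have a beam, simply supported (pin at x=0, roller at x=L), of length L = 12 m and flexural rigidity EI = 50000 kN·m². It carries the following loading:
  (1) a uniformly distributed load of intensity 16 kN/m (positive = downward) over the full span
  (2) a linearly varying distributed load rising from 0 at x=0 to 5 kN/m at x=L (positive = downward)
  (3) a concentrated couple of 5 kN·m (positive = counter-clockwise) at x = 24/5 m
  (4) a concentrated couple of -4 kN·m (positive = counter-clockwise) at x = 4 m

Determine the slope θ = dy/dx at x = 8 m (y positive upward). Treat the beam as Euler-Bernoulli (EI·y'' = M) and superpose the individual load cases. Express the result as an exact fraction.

θ(8) = 7159/562500 rad

Load 1 — uniform load w=16 kN/m over full span:
  θ_1 = -w(L³-6Lx²+4x³)/(24EI) = -16·(12³-6·12·8²+4·8³)/(24·50000) = 104/9375 rad
Load 2 — triangular load w₀=5 kN/m (0→w₀ over full span):
  θ_2 = -w₀(7L⁴-30L²x²+15x⁴)/(360LEI) = -5·(7·12⁴-30·12²·8²+15·8⁴)/(360·12·50000) = 91/56250 rad
Load 3 — applied couple M₀=5 kN·m at a=24/5 m (b=L-a=36/5):
  θ_3 = (M₀x²/(2L)-M₀(x-a)+C₁)/EI  [x>a] with C₁=M₀(3b²-L²)/(6L)=4/5 = (5·8²/(2·12)-5·(8-(24/5))+(4/5))/50000 = -7/187500 rad
Load 4 — applied couple M₀=-4 kN·m at a=4 m (b=L-a=8):
  θ_4 = (M₀x²/(2L)-M₀(x-a)+C₁)/EI  [x>a] with C₁=M₀(3b²-L²)/(6L)=-8/3 = ((-4)·8²/(2·12)-(-4)·(8-4)+(-8/3))/50000 = 1/18750 rad
Superposition: θ = Σ θ_i = 7159/562500 rad ≈ 0.012727 rad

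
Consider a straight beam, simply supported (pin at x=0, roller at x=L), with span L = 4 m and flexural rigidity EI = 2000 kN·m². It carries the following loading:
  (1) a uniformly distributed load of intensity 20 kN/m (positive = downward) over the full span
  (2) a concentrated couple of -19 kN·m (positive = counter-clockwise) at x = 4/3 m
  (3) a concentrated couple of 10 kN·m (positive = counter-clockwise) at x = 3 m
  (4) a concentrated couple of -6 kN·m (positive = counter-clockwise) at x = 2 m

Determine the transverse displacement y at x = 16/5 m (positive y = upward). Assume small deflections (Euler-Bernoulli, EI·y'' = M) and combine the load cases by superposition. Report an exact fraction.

y(16/5) = -56809/2250000 m

Load 1 — uniform load w=20 kN/m over full span:
  y_1 = -wx(L³-2Lx²+x³)/(24EI) = -20·(16/5)·(4³-2·4·(16/5)²+(16/5)³)/(24·2000) = -928/46875 m
Load 2 — applied couple M₀=-19 kN·m at a=4/3 m (b=L-a=8/3):
  y_2 = (M₀x³/(6L)-M₀(x-a)²/2+C₁x)/EI  [x>a] with C₁=M₀(3b²-L²)/(6L)=-38/9 = ((-19)·(16/5)³/(6·4)-(-19)·((16/5)-(4/3))²/2+(-38/9)·(16/5))/2000 = -893/281250 m
Load 3 — applied couple M₀=10 kN·m at a=3 m (b=L-a=1):
  y_3 = (M₀x³/(6L)-M₀(x-a)²/2+C₁x)/EI  [x>a] with C₁=M₀(3b²-L²)/(6L)=-65/12 = (10·(16/5)³/(6·4)-10·((16/5)-3)²/2+(-65/12)·(16/5))/2000 = -97/50000 m
Load 4 — applied couple M₀=-6 kN·m at a=2 m (b=L-a=2):
  y_4 = (M₀x³/(6L)-M₀(x-a)²/2+C₁x)/EI  [x>a] with C₁=M₀(3b²-L²)/(6L)=1 = ((-6)·(16/5)³/(6·4)-(-6)·((16/5)-2)²/2+1·(16/5))/2000 = -21/62500 m
Superposition: y = Σ y_i = -56809/2250000 m ≈ -0.025248 m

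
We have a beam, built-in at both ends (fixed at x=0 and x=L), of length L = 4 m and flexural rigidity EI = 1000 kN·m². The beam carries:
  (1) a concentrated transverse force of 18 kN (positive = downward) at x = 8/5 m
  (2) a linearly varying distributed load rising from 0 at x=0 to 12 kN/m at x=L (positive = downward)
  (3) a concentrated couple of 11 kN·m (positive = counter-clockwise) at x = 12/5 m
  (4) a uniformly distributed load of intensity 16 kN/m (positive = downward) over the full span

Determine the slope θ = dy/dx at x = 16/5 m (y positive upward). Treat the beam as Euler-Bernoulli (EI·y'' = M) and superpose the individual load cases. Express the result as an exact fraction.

θ(16/5) = 11861/781250 rad

Load 1 — point force P=18 kN at a=8/5 m (b=L-a=12/5):
  θ_1 = Pa²(L-x)(2bL-(3b+a)(L-x))/(2L³EI)  [x>a] = 18·(8/5)²·(4-(16/5))·(2·(12/5)·4-(3·(12/5)+(8/5))·(4-(16/5)))/(2·4³·1000) = 1368/390625 rad
Load 2 — triangular load w₀=12 kN/m (0→w₀ over full span):
  θ_2 = -w₀(2x(L-x)(L-2x)(x+2L)+x²(L-x)²)/(120LEI) = -12·(2·(16/5)·(4-(16/5))·(4-2·(16/5))·((16/5)+2·4)+(16/5)²·(4-(16/5))²)/(120·4·1000) = 256/78125 rad
Load 3 — applied couple M₀=11 kN·m at a=12/5 m (b=L-a=8/5):
  θ_3 = (R_Ax²/2 - M_Ax - M₀(x-a))/EI  [x>a] with R_A=99/25, M_A=88/25 = ((99/25)·(16/5)²/2 - (88/25)·(16/5) - 11·((16/5)-(12/5)))/1000 = 33/156250 rad
Load 4 — uniform load w=16 kN/m over full span:
  θ_4 = -wx(L-x)(L-2x)/(12EI) = -16·(16/5)·(4-(16/5))·(4-2·(16/5))/(12·1000) = 128/15625 rad
Superposition: θ = Σ θ_i = 11861/781250 rad ≈ 0.015182 rad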